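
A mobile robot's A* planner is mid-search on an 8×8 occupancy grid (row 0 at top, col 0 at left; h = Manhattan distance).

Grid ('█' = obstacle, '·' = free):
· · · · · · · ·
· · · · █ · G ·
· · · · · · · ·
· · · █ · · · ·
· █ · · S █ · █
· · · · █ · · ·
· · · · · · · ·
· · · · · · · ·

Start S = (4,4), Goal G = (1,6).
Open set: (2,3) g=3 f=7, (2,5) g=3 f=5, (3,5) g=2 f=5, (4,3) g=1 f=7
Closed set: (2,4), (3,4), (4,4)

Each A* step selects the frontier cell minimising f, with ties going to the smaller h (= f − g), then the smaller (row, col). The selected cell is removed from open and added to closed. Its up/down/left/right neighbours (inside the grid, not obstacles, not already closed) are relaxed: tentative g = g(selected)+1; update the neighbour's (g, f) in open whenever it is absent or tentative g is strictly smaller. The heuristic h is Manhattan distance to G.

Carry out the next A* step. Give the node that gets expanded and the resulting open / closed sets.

expanded=(2,5); open=[(1,5) g=4 f=5, (2,3) g=3 f=7, (2,6) g=4 f=5, (3,5) g=2 f=5, (4,3) g=1 f=7]; closed=[(2,4), (2,5), (3,4), (4,4)]

step 1: expand (2,5) (f=5, h=2) → closed; open now [(1,5) g=4 f=5, (2,3) g=3 f=7, (2,6) g=4 f=5, (3,5) g=2 f=5, (4,3) g=1 f=7]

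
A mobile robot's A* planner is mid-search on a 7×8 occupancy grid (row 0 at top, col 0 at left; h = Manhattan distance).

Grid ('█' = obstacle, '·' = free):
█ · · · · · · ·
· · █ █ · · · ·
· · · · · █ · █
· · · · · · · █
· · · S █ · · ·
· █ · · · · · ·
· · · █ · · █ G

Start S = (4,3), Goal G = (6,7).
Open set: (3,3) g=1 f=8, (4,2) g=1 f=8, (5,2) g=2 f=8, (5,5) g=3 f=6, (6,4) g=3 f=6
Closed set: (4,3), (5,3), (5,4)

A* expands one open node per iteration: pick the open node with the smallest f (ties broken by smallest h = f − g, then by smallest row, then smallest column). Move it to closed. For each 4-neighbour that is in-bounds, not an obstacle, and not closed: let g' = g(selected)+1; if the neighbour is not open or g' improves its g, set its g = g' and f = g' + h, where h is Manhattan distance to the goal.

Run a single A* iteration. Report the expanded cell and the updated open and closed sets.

expanded=(5,5); open=[(3,3) g=1 f=8, (4,2) g=1 f=8, (4,5) g=4 f=8, (5,2) g=2 f=8, (5,6) g=4 f=6, (6,4) g=3 f=6, (6,5) g=4 f=6]; closed=[(4,3), (5,3), (5,4), (5,5)]

step 1: expand (5,5) (f=6, h=3) → closed; open now [(3,3) g=1 f=8, (4,2) g=1 f=8, (4,5) g=4 f=8, (5,2) g=2 f=8, (5,6) g=4 f=6, (6,4) g=3 f=6, (6,5) g=4 f=6]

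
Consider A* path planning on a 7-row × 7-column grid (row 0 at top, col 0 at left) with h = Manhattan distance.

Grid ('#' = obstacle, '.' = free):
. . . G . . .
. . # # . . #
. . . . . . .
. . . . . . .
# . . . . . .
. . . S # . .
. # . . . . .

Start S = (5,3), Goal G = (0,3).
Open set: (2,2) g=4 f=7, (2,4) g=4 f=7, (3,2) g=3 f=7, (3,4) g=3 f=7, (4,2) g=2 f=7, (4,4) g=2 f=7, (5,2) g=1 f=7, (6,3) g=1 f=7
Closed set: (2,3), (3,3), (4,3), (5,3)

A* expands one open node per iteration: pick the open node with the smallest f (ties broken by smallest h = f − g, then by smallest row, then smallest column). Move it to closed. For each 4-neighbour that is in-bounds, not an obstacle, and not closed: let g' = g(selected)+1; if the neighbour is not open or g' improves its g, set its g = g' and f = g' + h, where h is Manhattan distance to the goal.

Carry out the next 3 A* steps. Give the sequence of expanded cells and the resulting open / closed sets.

step 1: expand (2,2) (f=7, h=3) → closed; open now [(2,1) g=5 f=9, (2,4) g=4 f=7, (3,2) g=3 f=7, (3,4) g=3 f=7, (4,2) g=2 f=7, (4,4) g=2 f=7, (5,2) g=1 f=7, (6,3) g=1 f=7]
step 2: expand (2,4) (f=7, h=3) → closed; open now [(1,4) g=5 f=7, (2,1) g=5 f=9, (2,5) g=5 f=9, (3,2) g=3 f=7, (3,4) g=3 f=7, (4,2) g=2 f=7, (4,4) g=2 f=7, (5,2) g=1 f=7, (6,3) g=1 f=7]
step 3: expand (1,4) (f=7, h=2) → closed; open now [(0,4) g=6 f=7, (1,5) g=6 f=9, (2,1) g=5 f=9, (2,5) g=5 f=9, (3,2) g=3 f=7, (3,4) g=3 f=7, (4,2) g=2 f=7, (4,4) g=2 f=7, (5,2) g=1 f=7, (6,3) g=1 f=7]

order=[(2,2) → (2,4) → (1,4)]; open=[(0,4) g=6 f=7, (1,5) g=6 f=9, (2,1) g=5 f=9, (2,5) g=5 f=9, (3,2) g=3 f=7, (3,4) g=3 f=7, (4,2) g=2 f=7, (4,4) g=2 f=7, (5,2) g=1 f=7, (6,3) g=1 f=7]; closed=[(1,4), (2,2), (2,3), (2,4), (3,3), (4,3), (5,3)]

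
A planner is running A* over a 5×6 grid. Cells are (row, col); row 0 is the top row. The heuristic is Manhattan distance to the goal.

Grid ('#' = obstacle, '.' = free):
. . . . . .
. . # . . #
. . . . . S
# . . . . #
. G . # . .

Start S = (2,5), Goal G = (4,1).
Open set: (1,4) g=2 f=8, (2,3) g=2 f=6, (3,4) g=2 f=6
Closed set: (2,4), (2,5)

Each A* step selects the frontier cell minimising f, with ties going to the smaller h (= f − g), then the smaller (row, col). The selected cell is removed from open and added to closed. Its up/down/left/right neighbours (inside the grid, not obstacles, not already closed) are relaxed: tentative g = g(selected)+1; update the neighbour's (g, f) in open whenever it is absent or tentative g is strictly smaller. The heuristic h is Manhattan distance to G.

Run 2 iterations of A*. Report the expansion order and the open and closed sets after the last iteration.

order=[(2,3) → (2,2)]; open=[(1,3) g=3 f=8, (1,4) g=2 f=8, (2,1) g=4 f=6, (3,2) g=4 f=6, (3,3) g=3 f=6, (3,4) g=2 f=6]; closed=[(2,2), (2,3), (2,4), (2,5)]

step 1: expand (2,3) (f=6, h=4) → closed; open now [(1,3) g=3 f=8, (1,4) g=2 f=8, (2,2) g=3 f=6, (3,3) g=3 f=6, (3,4) g=2 f=6]
step 2: expand (2,2) (f=6, h=3) → closed; open now [(1,3) g=3 f=8, (1,4) g=2 f=8, (2,1) g=4 f=6, (3,2) g=4 f=6, (3,3) g=3 f=6, (3,4) g=2 f=6]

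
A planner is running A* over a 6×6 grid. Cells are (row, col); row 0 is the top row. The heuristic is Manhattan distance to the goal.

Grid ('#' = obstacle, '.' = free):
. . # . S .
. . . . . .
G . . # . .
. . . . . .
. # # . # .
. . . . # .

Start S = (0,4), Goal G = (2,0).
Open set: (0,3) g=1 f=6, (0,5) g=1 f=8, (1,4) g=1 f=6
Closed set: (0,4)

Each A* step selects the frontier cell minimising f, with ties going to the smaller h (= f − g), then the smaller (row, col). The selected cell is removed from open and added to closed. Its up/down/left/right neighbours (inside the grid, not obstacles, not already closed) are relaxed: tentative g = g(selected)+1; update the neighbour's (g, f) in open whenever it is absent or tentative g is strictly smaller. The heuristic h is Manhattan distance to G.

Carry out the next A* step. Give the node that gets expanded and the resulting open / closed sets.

expanded=(0,3); open=[(0,5) g=1 f=8, (1,3) g=2 f=6, (1,4) g=1 f=6]; closed=[(0,3), (0,4)]

step 1: expand (0,3) (f=6, h=5) → closed; open now [(0,5) g=1 f=8, (1,3) g=2 f=6, (1,4) g=1 f=6]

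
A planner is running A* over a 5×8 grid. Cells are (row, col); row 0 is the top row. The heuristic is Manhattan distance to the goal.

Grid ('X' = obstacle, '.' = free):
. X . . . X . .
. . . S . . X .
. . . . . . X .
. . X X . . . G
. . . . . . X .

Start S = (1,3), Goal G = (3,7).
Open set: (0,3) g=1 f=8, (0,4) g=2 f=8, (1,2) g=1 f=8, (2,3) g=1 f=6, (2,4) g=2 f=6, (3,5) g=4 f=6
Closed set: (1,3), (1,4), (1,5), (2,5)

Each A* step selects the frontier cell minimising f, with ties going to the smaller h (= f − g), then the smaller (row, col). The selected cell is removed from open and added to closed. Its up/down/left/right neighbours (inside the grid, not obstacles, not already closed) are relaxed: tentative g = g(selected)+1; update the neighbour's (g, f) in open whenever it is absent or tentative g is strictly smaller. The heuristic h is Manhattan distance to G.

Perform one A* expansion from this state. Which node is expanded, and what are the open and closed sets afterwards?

expanded=(3,5); open=[(0,3) g=1 f=8, (0,4) g=2 f=8, (1,2) g=1 f=8, (2,3) g=1 f=6, (2,4) g=2 f=6, (3,4) g=5 f=8, (3,6) g=5 f=6, (4,5) g=5 f=8]; closed=[(1,3), (1,4), (1,5), (2,5), (3,5)]

step 1: expand (3,5) (f=6, h=2) → closed; open now [(0,3) g=1 f=8, (0,4) g=2 f=8, (1,2) g=1 f=8, (2,3) g=1 f=6, (2,4) g=2 f=6, (3,4) g=5 f=8, (3,6) g=5 f=6, (4,5) g=5 f=8]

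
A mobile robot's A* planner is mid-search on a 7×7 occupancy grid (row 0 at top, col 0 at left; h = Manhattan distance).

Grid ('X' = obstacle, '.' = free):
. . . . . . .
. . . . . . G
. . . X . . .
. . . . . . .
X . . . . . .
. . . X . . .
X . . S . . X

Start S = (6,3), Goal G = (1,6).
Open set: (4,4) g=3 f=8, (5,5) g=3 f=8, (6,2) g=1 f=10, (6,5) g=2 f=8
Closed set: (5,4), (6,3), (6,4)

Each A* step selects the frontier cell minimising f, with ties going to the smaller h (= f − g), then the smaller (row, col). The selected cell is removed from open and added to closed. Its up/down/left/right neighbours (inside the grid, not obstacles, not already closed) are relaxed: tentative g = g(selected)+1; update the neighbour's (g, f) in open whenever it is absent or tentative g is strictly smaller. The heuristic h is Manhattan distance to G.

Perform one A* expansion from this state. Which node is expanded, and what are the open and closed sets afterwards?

step 1: expand (4,4) (f=8, h=5) → closed; open now [(3,4) g=4 f=8, (4,3) g=4 f=10, (4,5) g=4 f=8, (5,5) g=3 f=8, (6,2) g=1 f=10, (6,5) g=2 f=8]

expanded=(4,4); open=[(3,4) g=4 f=8, (4,3) g=4 f=10, (4,5) g=4 f=8, (5,5) g=3 f=8, (6,2) g=1 f=10, (6,5) g=2 f=8]; closed=[(4,4), (5,4), (6,3), (6,4)]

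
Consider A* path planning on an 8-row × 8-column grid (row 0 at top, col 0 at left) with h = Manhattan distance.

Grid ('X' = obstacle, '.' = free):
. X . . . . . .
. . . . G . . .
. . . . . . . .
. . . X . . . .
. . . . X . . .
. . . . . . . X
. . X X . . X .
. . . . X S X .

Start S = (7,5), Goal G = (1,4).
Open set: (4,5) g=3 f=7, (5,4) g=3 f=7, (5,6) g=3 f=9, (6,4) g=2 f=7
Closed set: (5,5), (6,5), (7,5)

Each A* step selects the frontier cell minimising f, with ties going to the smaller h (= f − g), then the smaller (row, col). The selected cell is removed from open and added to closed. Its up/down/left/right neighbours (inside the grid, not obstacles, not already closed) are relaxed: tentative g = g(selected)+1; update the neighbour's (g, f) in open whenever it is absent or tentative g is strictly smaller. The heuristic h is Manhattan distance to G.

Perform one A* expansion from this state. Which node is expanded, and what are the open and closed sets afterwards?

step 1: expand (4,5) (f=7, h=4) → closed; open now [(3,5) g=4 f=7, (4,6) g=4 f=9, (5,4) g=3 f=7, (5,6) g=3 f=9, (6,4) g=2 f=7]

expanded=(4,5); open=[(3,5) g=4 f=7, (4,6) g=4 f=9, (5,4) g=3 f=7, (5,6) g=3 f=9, (6,4) g=2 f=7]; closed=[(4,5), (5,5), (6,5), (7,5)]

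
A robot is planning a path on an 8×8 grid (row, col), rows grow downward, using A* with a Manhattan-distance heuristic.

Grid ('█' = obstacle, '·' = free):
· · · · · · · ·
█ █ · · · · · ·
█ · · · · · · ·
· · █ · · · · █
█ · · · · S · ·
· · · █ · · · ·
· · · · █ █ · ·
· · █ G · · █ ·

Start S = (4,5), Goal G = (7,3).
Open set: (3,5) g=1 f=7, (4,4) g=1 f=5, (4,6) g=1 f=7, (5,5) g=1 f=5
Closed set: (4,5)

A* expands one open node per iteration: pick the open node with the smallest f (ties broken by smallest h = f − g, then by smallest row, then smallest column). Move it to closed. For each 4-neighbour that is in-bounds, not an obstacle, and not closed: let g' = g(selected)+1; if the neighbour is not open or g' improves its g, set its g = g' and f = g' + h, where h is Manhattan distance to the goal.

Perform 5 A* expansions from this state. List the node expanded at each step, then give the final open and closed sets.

order=[(4,4) → (4,3) → (5,4) → (5,5) → (3,3)]; open=[(2,3) g=4 f=9, (3,4) g=2 f=7, (3,5) g=1 f=7, (4,2) g=3 f=7, (4,6) g=1 f=7, (5,6) g=2 f=7]; closed=[(3,3), (4,3), (4,4), (4,5), (5,4), (5,5)]

step 1: expand (4,4) (f=5, h=4) → closed; open now [(3,4) g=2 f=7, (3,5) g=1 f=7, (4,3) g=2 f=5, (4,6) g=1 f=7, (5,4) g=2 f=5, (5,5) g=1 f=5]
step 2: expand (4,3) (f=5, h=3) → closed; open now [(3,3) g=3 f=7, (3,4) g=2 f=7, (3,5) g=1 f=7, (4,2) g=3 f=7, (4,6) g=1 f=7, (5,4) g=2 f=5, (5,5) g=1 f=5]
step 3: expand (5,4) (f=5, h=3) → closed; open now [(3,3) g=3 f=7, (3,4) g=2 f=7, (3,5) g=1 f=7, (4,2) g=3 f=7, (4,6) g=1 f=7, (5,5) g=1 f=5]
step 4: expand (5,5) (f=5, h=4) → closed; open now [(3,3) g=3 f=7, (3,4) g=2 f=7, (3,5) g=1 f=7, (4,2) g=3 f=7, (4,6) g=1 f=7, (5,6) g=2 f=7]
step 5: expand (3,3) (f=7, h=4) → closed; open now [(2,3) g=4 f=9, (3,4) g=2 f=7, (3,5) g=1 f=7, (4,2) g=3 f=7, (4,6) g=1 f=7, (5,6) g=2 f=7]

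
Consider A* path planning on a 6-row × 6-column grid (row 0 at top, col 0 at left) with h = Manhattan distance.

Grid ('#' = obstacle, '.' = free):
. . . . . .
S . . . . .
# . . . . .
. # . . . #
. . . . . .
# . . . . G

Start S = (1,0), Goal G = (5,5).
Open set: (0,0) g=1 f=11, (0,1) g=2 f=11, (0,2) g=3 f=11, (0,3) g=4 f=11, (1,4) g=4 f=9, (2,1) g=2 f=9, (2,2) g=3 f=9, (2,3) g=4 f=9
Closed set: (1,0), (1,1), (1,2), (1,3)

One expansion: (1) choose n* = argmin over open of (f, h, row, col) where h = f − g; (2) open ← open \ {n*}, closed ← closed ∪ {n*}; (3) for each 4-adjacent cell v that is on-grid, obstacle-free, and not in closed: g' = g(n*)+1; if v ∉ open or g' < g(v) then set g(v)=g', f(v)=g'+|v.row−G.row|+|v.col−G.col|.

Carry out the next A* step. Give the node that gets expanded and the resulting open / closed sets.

expanded=(1,4); open=[(0,0) g=1 f=11, (0,1) g=2 f=11, (0,2) g=3 f=11, (0,3) g=4 f=11, (0,4) g=5 f=11, (1,5) g=5 f=9, (2,1) g=2 f=9, (2,2) g=3 f=9, (2,3) g=4 f=9, (2,4) g=5 f=9]; closed=[(1,0), (1,1), (1,2), (1,3), (1,4)]

step 1: expand (1,4) (f=9, h=5) → closed; open now [(0,0) g=1 f=11, (0,1) g=2 f=11, (0,2) g=3 f=11, (0,3) g=4 f=11, (0,4) g=5 f=11, (1,5) g=5 f=9, (2,1) g=2 f=9, (2,2) g=3 f=9, (2,3) g=4 f=9, (2,4) g=5 f=9]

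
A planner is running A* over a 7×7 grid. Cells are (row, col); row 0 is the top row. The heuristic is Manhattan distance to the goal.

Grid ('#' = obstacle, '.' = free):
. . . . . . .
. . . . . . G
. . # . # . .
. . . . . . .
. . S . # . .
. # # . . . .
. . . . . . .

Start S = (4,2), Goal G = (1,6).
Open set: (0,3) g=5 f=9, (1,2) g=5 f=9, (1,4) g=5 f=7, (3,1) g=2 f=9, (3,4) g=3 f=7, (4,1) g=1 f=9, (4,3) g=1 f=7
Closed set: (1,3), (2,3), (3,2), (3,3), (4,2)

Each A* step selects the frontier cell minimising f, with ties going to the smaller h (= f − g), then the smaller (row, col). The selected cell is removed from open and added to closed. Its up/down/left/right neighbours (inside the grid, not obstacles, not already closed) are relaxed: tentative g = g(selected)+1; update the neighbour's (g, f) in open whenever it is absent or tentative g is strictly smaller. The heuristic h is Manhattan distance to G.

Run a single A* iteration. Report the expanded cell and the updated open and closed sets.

expanded=(1,4); open=[(0,3) g=5 f=9, (0,4) g=6 f=9, (1,2) g=5 f=9, (1,5) g=6 f=7, (3,1) g=2 f=9, (3,4) g=3 f=7, (4,1) g=1 f=9, (4,3) g=1 f=7]; closed=[(1,3), (1,4), (2,3), (3,2), (3,3), (4,2)]

step 1: expand (1,4) (f=7, h=2) → closed; open now [(0,3) g=5 f=9, (0,4) g=6 f=9, (1,2) g=5 f=9, (1,5) g=6 f=7, (3,1) g=2 f=9, (3,4) g=3 f=7, (4,1) g=1 f=9, (4,3) g=1 f=7]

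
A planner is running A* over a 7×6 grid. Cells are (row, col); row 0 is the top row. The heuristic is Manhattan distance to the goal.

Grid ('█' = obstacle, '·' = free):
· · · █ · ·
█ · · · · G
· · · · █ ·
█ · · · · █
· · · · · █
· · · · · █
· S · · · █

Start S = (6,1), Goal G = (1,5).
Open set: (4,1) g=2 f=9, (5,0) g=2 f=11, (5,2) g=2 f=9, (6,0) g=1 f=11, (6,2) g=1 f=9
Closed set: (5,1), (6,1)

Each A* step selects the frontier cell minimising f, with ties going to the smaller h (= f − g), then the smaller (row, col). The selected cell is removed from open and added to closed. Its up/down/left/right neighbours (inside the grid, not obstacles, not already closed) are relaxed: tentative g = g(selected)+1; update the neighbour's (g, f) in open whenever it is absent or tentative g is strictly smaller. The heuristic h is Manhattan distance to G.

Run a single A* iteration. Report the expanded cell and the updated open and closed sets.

expanded=(4,1); open=[(3,1) g=3 f=9, (4,0) g=3 f=11, (4,2) g=3 f=9, (5,0) g=2 f=11, (5,2) g=2 f=9, (6,0) g=1 f=11, (6,2) g=1 f=9]; closed=[(4,1), (5,1), (6,1)]

step 1: expand (4,1) (f=9, h=7) → closed; open now [(3,1) g=3 f=9, (4,0) g=3 f=11, (4,2) g=3 f=9, (5,0) g=2 f=11, (5,2) g=2 f=9, (6,0) g=1 f=11, (6,2) g=1 f=9]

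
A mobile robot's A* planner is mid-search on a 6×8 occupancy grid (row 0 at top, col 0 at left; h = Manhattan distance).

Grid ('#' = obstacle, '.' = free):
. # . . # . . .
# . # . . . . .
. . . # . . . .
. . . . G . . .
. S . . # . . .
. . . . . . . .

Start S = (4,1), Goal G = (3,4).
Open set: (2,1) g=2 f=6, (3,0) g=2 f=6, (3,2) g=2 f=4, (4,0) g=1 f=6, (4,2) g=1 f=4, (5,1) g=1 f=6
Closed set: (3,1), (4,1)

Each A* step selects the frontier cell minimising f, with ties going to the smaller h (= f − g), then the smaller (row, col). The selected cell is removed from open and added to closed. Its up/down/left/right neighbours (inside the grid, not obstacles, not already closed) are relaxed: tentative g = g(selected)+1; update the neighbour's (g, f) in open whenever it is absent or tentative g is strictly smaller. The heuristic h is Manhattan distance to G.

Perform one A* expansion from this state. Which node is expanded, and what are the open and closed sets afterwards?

step 1: expand (3,2) (f=4, h=2) → closed; open now [(2,1) g=2 f=6, (2,2) g=3 f=6, (3,0) g=2 f=6, (3,3) g=3 f=4, (4,0) g=1 f=6, (4,2) g=1 f=4, (5,1) g=1 f=6]

expanded=(3,2); open=[(2,1) g=2 f=6, (2,2) g=3 f=6, (3,0) g=2 f=6, (3,3) g=3 f=4, (4,0) g=1 f=6, (4,2) g=1 f=4, (5,1) g=1 f=6]; closed=[(3,1), (3,2), (4,1)]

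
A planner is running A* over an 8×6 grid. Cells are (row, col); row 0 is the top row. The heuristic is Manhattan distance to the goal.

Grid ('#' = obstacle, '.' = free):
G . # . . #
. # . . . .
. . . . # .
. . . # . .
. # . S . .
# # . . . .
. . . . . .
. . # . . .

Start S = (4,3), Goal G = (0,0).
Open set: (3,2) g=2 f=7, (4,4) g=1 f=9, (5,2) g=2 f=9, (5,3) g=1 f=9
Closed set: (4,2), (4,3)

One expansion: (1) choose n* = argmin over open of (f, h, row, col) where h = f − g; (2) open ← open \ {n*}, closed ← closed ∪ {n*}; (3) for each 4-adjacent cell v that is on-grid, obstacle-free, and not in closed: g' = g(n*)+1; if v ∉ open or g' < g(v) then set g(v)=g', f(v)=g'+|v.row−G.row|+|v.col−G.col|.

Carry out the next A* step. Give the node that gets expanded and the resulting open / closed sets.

step 1: expand (3,2) (f=7, h=5) → closed; open now [(2,2) g=3 f=7, (3,1) g=3 f=7, (4,4) g=1 f=9, (5,2) g=2 f=9, (5,3) g=1 f=9]

expanded=(3,2); open=[(2,2) g=3 f=7, (3,1) g=3 f=7, (4,4) g=1 f=9, (5,2) g=2 f=9, (5,3) g=1 f=9]; closed=[(3,2), (4,2), (4,3)]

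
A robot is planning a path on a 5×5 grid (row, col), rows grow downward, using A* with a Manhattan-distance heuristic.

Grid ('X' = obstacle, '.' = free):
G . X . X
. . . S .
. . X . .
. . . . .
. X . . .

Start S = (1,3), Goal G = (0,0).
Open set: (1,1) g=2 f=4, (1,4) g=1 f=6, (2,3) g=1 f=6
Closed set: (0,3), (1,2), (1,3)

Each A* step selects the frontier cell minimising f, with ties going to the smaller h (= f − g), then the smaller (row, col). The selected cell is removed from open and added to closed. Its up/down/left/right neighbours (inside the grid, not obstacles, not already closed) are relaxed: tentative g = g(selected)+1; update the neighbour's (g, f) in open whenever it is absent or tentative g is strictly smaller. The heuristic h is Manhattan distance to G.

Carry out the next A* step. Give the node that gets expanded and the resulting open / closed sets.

step 1: expand (1,1) (f=4, h=2) → closed; open now [(0,1) g=3 f=4, (1,0) g=3 f=4, (1,4) g=1 f=6, (2,1) g=3 f=6, (2,3) g=1 f=6]

expanded=(1,1); open=[(0,1) g=3 f=4, (1,0) g=3 f=4, (1,4) g=1 f=6, (2,1) g=3 f=6, (2,3) g=1 f=6]; closed=[(0,3), (1,1), (1,2), (1,3)]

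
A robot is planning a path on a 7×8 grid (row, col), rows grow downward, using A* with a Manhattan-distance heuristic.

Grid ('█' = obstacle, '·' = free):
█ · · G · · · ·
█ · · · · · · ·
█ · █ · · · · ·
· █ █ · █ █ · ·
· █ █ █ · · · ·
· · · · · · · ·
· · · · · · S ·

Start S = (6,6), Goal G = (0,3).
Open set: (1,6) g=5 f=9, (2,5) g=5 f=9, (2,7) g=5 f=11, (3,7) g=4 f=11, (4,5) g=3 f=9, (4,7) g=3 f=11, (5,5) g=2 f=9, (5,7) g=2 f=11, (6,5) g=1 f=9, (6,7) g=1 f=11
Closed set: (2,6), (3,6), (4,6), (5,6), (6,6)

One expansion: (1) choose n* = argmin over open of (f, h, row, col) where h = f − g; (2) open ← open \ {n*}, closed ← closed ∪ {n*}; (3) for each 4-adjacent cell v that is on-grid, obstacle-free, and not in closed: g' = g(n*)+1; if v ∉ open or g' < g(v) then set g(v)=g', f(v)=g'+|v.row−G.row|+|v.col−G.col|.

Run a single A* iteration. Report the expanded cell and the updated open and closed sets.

step 1: expand (1,6) (f=9, h=4) → closed; open now [(0,6) g=6 f=9, (1,5) g=6 f=9, (1,7) g=6 f=11, (2,5) g=5 f=9, (2,7) g=5 f=11, (3,7) g=4 f=11, (4,5) g=3 f=9, (4,7) g=3 f=11, (5,5) g=2 f=9, (5,7) g=2 f=11, (6,5) g=1 f=9, (6,7) g=1 f=11]

expanded=(1,6); open=[(0,6) g=6 f=9, (1,5) g=6 f=9, (1,7) g=6 f=11, (2,5) g=5 f=9, (2,7) g=5 f=11, (3,7) g=4 f=11, (4,5) g=3 f=9, (4,7) g=3 f=11, (5,5) g=2 f=9, (5,7) g=2 f=11, (6,5) g=1 f=9, (6,7) g=1 f=11]; closed=[(1,6), (2,6), (3,6), (4,6), (5,6), (6,6)]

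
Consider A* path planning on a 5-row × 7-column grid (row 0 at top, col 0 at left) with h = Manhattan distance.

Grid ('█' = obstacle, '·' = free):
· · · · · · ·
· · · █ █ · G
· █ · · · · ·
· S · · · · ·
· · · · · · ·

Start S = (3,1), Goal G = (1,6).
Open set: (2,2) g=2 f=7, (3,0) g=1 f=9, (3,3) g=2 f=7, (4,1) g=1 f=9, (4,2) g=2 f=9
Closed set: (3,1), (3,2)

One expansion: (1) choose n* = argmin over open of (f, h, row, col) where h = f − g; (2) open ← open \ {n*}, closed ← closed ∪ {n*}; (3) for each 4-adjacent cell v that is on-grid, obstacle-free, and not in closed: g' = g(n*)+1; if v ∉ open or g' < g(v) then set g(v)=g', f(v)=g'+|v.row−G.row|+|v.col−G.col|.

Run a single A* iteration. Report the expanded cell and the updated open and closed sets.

expanded=(2,2); open=[(1,2) g=3 f=7, (2,3) g=3 f=7, (3,0) g=1 f=9, (3,3) g=2 f=7, (4,1) g=1 f=9, (4,2) g=2 f=9]; closed=[(2,2), (3,1), (3,2)]

step 1: expand (2,2) (f=7, h=5) → closed; open now [(1,2) g=3 f=7, (2,3) g=3 f=7, (3,0) g=1 f=9, (3,3) g=2 f=7, (4,1) g=1 f=9, (4,2) g=2 f=9]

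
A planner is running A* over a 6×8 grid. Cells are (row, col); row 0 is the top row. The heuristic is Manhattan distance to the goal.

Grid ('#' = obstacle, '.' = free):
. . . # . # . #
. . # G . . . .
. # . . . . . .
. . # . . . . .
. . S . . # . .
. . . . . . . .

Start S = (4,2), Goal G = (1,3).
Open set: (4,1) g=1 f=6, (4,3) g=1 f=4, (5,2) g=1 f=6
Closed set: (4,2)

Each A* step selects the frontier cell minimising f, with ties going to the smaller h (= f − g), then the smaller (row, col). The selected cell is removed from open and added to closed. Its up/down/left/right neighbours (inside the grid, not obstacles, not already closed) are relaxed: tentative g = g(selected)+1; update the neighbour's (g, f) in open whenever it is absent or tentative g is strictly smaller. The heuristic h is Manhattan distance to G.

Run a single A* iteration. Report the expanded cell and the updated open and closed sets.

step 1: expand (4,3) (f=4, h=3) → closed; open now [(3,3) g=2 f=4, (4,1) g=1 f=6, (4,4) g=2 f=6, (5,2) g=1 f=6, (5,3) g=2 f=6]

expanded=(4,3); open=[(3,3) g=2 f=4, (4,1) g=1 f=6, (4,4) g=2 f=6, (5,2) g=1 f=6, (5,3) g=2 f=6]; closed=[(4,2), (4,3)]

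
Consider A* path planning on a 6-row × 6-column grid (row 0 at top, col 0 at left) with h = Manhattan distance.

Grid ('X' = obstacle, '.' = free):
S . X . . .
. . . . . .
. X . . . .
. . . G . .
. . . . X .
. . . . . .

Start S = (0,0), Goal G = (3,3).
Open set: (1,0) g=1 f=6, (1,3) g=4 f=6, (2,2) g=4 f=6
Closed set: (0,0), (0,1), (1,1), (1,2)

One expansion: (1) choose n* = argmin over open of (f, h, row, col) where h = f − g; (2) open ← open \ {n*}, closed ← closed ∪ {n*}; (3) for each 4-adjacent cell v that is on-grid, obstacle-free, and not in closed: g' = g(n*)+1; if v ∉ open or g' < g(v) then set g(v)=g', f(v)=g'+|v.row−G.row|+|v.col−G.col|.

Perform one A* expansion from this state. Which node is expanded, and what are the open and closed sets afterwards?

expanded=(1,3); open=[(0,3) g=5 f=8, (1,0) g=1 f=6, (1,4) g=5 f=8, (2,2) g=4 f=6, (2,3) g=5 f=6]; closed=[(0,0), (0,1), (1,1), (1,2), (1,3)]

step 1: expand (1,3) (f=6, h=2) → closed; open now [(0,3) g=5 f=8, (1,0) g=1 f=6, (1,4) g=5 f=8, (2,2) g=4 f=6, (2,3) g=5 f=6]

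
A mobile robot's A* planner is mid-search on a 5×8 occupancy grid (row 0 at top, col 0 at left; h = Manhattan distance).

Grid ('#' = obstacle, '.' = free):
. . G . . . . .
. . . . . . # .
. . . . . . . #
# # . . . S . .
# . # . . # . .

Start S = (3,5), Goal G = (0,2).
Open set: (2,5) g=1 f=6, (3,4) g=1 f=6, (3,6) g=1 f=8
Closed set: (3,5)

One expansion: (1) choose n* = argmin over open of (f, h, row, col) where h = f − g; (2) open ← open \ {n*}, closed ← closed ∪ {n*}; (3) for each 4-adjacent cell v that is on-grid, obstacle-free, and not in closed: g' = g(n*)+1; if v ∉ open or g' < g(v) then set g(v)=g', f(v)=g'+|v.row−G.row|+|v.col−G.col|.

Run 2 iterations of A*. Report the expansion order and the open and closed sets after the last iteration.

step 1: expand (2,5) (f=6, h=5) → closed; open now [(1,5) g=2 f=6, (2,4) g=2 f=6, (2,6) g=2 f=8, (3,4) g=1 f=6, (3,6) g=1 f=8]
step 2: expand (1,5) (f=6, h=4) → closed; open now [(0,5) g=3 f=6, (1,4) g=3 f=6, (2,4) g=2 f=6, (2,6) g=2 f=8, (3,4) g=1 f=6, (3,6) g=1 f=8]

order=[(2,5) → (1,5)]; open=[(0,5) g=3 f=6, (1,4) g=3 f=6, (2,4) g=2 f=6, (2,6) g=2 f=8, (3,4) g=1 f=6, (3,6) g=1 f=8]; closed=[(1,5), (2,5), (3,5)]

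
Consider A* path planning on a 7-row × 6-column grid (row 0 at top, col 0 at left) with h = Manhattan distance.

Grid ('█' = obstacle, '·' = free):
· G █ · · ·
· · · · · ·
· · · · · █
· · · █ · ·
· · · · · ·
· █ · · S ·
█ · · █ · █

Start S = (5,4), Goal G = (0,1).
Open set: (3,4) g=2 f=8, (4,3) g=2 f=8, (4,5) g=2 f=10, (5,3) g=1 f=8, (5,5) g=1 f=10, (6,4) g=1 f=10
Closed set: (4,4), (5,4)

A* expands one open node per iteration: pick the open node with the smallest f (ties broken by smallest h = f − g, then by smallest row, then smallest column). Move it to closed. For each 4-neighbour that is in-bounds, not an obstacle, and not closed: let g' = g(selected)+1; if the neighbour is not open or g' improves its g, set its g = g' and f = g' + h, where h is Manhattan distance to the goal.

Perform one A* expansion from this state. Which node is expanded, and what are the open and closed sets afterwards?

expanded=(3,4); open=[(2,4) g=3 f=8, (3,5) g=3 f=10, (4,3) g=2 f=8, (4,5) g=2 f=10, (5,3) g=1 f=8, (5,5) g=1 f=10, (6,4) g=1 f=10]; closed=[(3,4), (4,4), (5,4)]

step 1: expand (3,4) (f=8, h=6) → closed; open now [(2,4) g=3 f=8, (3,5) g=3 f=10, (4,3) g=2 f=8, (4,5) g=2 f=10, (5,3) g=1 f=8, (5,5) g=1 f=10, (6,4) g=1 f=10]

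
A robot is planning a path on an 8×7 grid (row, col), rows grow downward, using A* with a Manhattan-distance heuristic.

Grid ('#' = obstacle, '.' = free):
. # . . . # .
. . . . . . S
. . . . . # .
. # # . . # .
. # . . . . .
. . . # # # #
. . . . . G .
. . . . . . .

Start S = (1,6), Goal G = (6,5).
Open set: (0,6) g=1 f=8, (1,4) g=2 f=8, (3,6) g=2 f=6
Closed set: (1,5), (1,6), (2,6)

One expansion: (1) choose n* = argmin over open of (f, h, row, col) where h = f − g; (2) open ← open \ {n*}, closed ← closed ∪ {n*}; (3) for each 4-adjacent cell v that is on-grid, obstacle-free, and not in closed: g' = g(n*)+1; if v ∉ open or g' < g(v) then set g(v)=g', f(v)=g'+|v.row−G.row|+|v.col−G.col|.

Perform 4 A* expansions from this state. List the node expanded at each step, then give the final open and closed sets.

step 1: expand (3,6) (f=6, h=4) → closed; open now [(0,6) g=1 f=8, (1,4) g=2 f=8, (4,6) g=3 f=6]
step 2: expand (4,6) (f=6, h=3) → closed; open now [(0,6) g=1 f=8, (1,4) g=2 f=8, (4,5) g=4 f=6]
step 3: expand (4,5) (f=6, h=2) → closed; open now [(0,6) g=1 f=8, (1,4) g=2 f=8, (4,4) g=5 f=8]
step 4: expand (4,4) (f=8, h=3) → closed; open now [(0,6) g=1 f=8, (1,4) g=2 f=8, (3,4) g=6 f=10, (4,3) g=6 f=10]

order=[(3,6) → (4,6) → (4,5) → (4,4)]; open=[(0,6) g=1 f=8, (1,4) g=2 f=8, (3,4) g=6 f=10, (4,3) g=6 f=10]; closed=[(1,5), (1,6), (2,6), (3,6), (4,4), (4,5), (4,6)]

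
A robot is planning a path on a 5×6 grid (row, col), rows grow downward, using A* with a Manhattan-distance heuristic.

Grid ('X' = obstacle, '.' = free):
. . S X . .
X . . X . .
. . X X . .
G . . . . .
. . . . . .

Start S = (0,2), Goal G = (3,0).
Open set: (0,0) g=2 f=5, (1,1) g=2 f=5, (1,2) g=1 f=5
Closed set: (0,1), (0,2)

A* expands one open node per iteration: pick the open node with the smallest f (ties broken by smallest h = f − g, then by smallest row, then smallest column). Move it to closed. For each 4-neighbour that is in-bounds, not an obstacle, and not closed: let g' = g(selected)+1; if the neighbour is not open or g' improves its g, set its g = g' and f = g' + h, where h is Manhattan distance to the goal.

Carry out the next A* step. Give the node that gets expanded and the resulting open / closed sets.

expanded=(0,0); open=[(1,1) g=2 f=5, (1,2) g=1 f=5]; closed=[(0,0), (0,1), (0,2)]

step 1: expand (0,0) (f=5, h=3) → closed; open now [(1,1) g=2 f=5, (1,2) g=1 f=5]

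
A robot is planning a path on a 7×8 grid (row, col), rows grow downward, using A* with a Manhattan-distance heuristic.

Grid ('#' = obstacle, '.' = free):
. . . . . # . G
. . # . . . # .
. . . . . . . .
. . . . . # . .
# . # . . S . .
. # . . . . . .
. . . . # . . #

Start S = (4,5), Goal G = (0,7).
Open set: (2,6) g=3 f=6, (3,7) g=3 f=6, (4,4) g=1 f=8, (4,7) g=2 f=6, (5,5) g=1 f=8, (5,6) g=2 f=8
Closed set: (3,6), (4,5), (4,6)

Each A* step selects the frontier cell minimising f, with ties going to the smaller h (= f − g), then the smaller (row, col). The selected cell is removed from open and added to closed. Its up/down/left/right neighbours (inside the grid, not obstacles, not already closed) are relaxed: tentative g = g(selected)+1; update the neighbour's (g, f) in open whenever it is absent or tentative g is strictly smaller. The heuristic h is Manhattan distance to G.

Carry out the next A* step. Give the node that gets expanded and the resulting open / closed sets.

expanded=(2,6); open=[(2,5) g=4 f=8, (2,7) g=4 f=6, (3,7) g=3 f=6, (4,4) g=1 f=8, (4,7) g=2 f=6, (5,5) g=1 f=8, (5,6) g=2 f=8]; closed=[(2,6), (3,6), (4,5), (4,6)]

step 1: expand (2,6) (f=6, h=3) → closed; open now [(2,5) g=4 f=8, (2,7) g=4 f=6, (3,7) g=3 f=6, (4,4) g=1 f=8, (4,7) g=2 f=6, (5,5) g=1 f=8, (5,6) g=2 f=8]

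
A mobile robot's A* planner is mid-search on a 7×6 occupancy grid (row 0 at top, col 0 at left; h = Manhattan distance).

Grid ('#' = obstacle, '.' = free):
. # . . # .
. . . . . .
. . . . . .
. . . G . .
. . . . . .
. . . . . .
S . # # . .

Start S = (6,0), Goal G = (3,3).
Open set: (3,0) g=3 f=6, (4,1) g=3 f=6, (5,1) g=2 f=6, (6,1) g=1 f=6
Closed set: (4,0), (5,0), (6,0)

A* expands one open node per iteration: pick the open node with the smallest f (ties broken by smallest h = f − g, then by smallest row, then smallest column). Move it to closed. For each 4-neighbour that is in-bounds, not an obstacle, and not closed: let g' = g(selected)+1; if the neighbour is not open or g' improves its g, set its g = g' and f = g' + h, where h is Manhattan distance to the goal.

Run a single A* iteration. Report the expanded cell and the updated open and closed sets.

expanded=(3,0); open=[(2,0) g=4 f=8, (3,1) g=4 f=6, (4,1) g=3 f=6, (5,1) g=2 f=6, (6,1) g=1 f=6]; closed=[(3,0), (4,0), (5,0), (6,0)]

step 1: expand (3,0) (f=6, h=3) → closed; open now [(2,0) g=4 f=8, (3,1) g=4 f=6, (4,1) g=3 f=6, (5,1) g=2 f=6, (6,1) g=1 f=6]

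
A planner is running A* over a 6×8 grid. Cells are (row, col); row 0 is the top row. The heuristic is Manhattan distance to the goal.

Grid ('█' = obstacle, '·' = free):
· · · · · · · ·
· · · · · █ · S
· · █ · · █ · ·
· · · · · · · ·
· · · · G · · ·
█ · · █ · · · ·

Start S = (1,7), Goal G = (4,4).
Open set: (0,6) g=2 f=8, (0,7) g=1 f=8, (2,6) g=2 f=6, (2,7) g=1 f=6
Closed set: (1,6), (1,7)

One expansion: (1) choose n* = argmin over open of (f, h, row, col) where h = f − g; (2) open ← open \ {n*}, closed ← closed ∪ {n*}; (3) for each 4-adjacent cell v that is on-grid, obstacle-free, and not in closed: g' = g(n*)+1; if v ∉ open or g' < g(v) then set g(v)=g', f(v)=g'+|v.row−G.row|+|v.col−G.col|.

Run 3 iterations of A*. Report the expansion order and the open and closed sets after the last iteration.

step 1: expand (2,6) (f=6, h=4) → closed; open now [(0,6) g=2 f=8, (0,7) g=1 f=8, (2,7) g=1 f=6, (3,6) g=3 f=6]
step 2: expand (3,6) (f=6, h=3) → closed; open now [(0,6) g=2 f=8, (0,7) g=1 f=8, (2,7) g=1 f=6, (3,5) g=4 f=6, (3,7) g=4 f=8, (4,6) g=4 f=6]
step 3: expand (3,5) (f=6, h=2) → closed; open now [(0,6) g=2 f=8, (0,7) g=1 f=8, (2,7) g=1 f=6, (3,4) g=5 f=6, (3,7) g=4 f=8, (4,5) g=5 f=6, (4,6) g=4 f=6]

order=[(2,6) → (3,6) → (3,5)]; open=[(0,6) g=2 f=8, (0,7) g=1 f=8, (2,7) g=1 f=6, (3,4) g=5 f=6, (3,7) g=4 f=8, (4,5) g=5 f=6, (4,6) g=4 f=6]; closed=[(1,6), (1,7), (2,6), (3,5), (3,6)]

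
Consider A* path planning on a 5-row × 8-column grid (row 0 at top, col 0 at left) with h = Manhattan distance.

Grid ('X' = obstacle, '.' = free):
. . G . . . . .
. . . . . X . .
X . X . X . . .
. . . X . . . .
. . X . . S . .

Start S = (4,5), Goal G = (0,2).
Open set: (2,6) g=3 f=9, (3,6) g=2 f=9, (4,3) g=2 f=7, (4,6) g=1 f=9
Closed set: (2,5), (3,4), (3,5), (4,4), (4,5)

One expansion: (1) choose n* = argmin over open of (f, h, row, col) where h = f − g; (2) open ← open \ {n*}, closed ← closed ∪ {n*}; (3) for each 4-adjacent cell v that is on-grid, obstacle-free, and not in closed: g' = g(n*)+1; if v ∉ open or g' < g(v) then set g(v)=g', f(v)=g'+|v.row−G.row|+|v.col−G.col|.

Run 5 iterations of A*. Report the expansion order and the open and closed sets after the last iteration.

order=[(4,3) → (2,6) → (1,6) → (0,6) → (0,5)]; open=[(0,4) g=7 f=9, (0,7) g=6 f=11, (1,7) g=5 f=11, (2,7) g=4 f=11, (3,6) g=2 f=9, (4,6) g=1 f=9]; closed=[(0,5), (0,6), (1,6), (2,5), (2,6), (3,4), (3,5), (4,3), (4,4), (4,5)]

step 1: expand (4,3) (f=7, h=5) → closed; open now [(2,6) g=3 f=9, (3,6) g=2 f=9, (4,6) g=1 f=9]
step 2: expand (2,6) (f=9, h=6) → closed; open now [(1,6) g=4 f=9, (2,7) g=4 f=11, (3,6) g=2 f=9, (4,6) g=1 f=9]
step 3: expand (1,6) (f=9, h=5) → closed; open now [(0,6) g=5 f=9, (1,7) g=5 f=11, (2,7) g=4 f=11, (3,6) g=2 f=9, (4,6) g=1 f=9]
step 4: expand (0,6) (f=9, h=4) → closed; open now [(0,5) g=6 f=9, (0,7) g=6 f=11, (1,7) g=5 f=11, (2,7) g=4 f=11, (3,6) g=2 f=9, (4,6) g=1 f=9]
step 5: expand (0,5) (f=9, h=3) → closed; open now [(0,4) g=7 f=9, (0,7) g=6 f=11, (1,7) g=5 f=11, (2,7) g=4 f=11, (3,6) g=2 f=9, (4,6) g=1 f=9]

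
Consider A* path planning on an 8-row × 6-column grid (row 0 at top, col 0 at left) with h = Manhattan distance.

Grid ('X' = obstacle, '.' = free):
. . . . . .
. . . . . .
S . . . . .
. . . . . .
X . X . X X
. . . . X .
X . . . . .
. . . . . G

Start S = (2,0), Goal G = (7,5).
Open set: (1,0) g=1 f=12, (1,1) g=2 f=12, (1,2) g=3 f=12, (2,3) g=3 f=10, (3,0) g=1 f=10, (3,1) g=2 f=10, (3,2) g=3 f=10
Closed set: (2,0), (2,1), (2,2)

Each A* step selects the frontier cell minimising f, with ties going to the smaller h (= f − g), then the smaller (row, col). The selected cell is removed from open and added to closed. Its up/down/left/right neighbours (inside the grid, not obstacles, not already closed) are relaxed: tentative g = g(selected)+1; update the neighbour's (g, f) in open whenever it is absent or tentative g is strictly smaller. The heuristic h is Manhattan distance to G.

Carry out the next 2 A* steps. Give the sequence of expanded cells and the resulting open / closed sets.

step 1: expand (2,3) (f=10, h=7) → closed; open now [(1,0) g=1 f=12, (1,1) g=2 f=12, (1,2) g=3 f=12, (1,3) g=4 f=12, (2,4) g=4 f=10, (3,0) g=1 f=10, (3,1) g=2 f=10, (3,2) g=3 f=10, (3,3) g=4 f=10]
step 2: expand (2,4) (f=10, h=6) → closed; open now [(1,0) g=1 f=12, (1,1) g=2 f=12, (1,2) g=3 f=12, (1,3) g=4 f=12, (1,4) g=5 f=12, (2,5) g=5 f=10, (3,0) g=1 f=10, (3,1) g=2 f=10, (3,2) g=3 f=10, (3,3) g=4 f=10, (3,4) g=5 f=10]

order=[(2,3) → (2,4)]; open=[(1,0) g=1 f=12, (1,1) g=2 f=12, (1,2) g=3 f=12, (1,3) g=4 f=12, (1,4) g=5 f=12, (2,5) g=5 f=10, (3,0) g=1 f=10, (3,1) g=2 f=10, (3,2) g=3 f=10, (3,3) g=4 f=10, (3,4) g=5 f=10]; closed=[(2,0), (2,1), (2,2), (2,3), (2,4)]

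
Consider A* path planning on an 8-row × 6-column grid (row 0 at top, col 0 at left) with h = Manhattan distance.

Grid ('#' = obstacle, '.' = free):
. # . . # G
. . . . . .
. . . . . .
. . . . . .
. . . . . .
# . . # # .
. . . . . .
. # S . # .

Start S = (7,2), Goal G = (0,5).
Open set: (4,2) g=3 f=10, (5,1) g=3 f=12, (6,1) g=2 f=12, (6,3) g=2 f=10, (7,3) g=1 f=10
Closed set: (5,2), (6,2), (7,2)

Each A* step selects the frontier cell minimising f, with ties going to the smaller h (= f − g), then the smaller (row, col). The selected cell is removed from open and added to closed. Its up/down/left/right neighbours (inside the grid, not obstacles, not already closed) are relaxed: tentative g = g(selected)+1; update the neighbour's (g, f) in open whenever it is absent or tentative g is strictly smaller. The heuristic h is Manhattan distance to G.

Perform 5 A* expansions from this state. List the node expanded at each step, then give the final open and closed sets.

order=[(4,2) → (3,2) → (2,2) → (1,2) → (0,2)]; open=[(0,3) g=8 f=10, (1,1) g=7 f=12, (1,3) g=7 f=10, (2,1) g=6 f=12, (2,3) g=6 f=10, (3,1) g=5 f=12, (3,3) g=5 f=10, (4,1) g=4 f=12, (4,3) g=4 f=10, (5,1) g=3 f=12, (6,1) g=2 f=12, (6,3) g=2 f=10, (7,3) g=1 f=10]; closed=[(0,2), (1,2), (2,2), (3,2), (4,2), (5,2), (6,2), (7,2)]

step 1: expand (4,2) (f=10, h=7) → closed; open now [(3,2) g=4 f=10, (4,1) g=4 f=12, (4,3) g=4 f=10, (5,1) g=3 f=12, (6,1) g=2 f=12, (6,3) g=2 f=10, (7,3) g=1 f=10]
step 2: expand (3,2) (f=10, h=6) → closed; open now [(2,2) g=5 f=10, (3,1) g=5 f=12, (3,3) g=5 f=10, (4,1) g=4 f=12, (4,3) g=4 f=10, (5,1) g=3 f=12, (6,1) g=2 f=12, (6,3) g=2 f=10, (7,3) g=1 f=10]
step 3: expand (2,2) (f=10, h=5) → closed; open now [(1,2) g=6 f=10, (2,1) g=6 f=12, (2,3) g=6 f=10, (3,1) g=5 f=12, (3,3) g=5 f=10, (4,1) g=4 f=12, (4,3) g=4 f=10, (5,1) g=3 f=12, (6,1) g=2 f=12, (6,3) g=2 f=10, (7,3) g=1 f=10]
step 4: expand (1,2) (f=10, h=4) → closed; open now [(0,2) g=7 f=10, (1,1) g=7 f=12, (1,3) g=7 f=10, (2,1) g=6 f=12, (2,3) g=6 f=10, (3,1) g=5 f=12, (3,3) g=5 f=10, (4,1) g=4 f=12, (4,3) g=4 f=10, (5,1) g=3 f=12, (6,1) g=2 f=12, (6,3) g=2 f=10, (7,3) g=1 f=10]
step 5: expand (0,2) (f=10, h=3) → closed; open now [(0,3) g=8 f=10, (1,1) g=7 f=12, (1,3) g=7 f=10, (2,1) g=6 f=12, (2,3) g=6 f=10, (3,1) g=5 f=12, (3,3) g=5 f=10, (4,1) g=4 f=12, (4,3) g=4 f=10, (5,1) g=3 f=12, (6,1) g=2 f=12, (6,3) g=2 f=10, (7,3) g=1 f=10]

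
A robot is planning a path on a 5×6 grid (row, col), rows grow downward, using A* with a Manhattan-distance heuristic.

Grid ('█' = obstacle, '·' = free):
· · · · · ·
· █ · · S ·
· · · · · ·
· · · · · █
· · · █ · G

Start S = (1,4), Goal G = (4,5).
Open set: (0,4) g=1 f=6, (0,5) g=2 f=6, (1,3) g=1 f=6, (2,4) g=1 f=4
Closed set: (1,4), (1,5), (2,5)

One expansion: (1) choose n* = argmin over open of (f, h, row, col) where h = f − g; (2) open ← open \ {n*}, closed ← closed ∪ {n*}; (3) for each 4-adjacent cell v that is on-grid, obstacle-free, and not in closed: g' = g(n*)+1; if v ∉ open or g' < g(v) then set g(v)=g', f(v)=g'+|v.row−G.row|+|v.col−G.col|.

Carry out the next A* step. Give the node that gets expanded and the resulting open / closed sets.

step 1: expand (2,4) (f=4, h=3) → closed; open now [(0,4) g=1 f=6, (0,5) g=2 f=6, (1,3) g=1 f=6, (2,3) g=2 f=6, (3,4) g=2 f=4]

expanded=(2,4); open=[(0,4) g=1 f=6, (0,5) g=2 f=6, (1,3) g=1 f=6, (2,3) g=2 f=6, (3,4) g=2 f=4]; closed=[(1,4), (1,5), (2,4), (2,5)]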